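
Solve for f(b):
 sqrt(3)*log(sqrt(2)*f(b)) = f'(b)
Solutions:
 -2*sqrt(3)*Integral(1/(2*log(_y) + log(2)), (_y, f(b)))/3 = C1 - b


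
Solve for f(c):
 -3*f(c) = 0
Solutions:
 f(c) = 0


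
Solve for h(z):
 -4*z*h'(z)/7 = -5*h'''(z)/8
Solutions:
 h(z) = C1 + Integral(C2*airyai(2*70^(2/3)*z/35) + C3*airybi(2*70^(2/3)*z/35), z)


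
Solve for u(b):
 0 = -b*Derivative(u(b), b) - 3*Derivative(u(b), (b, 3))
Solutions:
 u(b) = C1 + Integral(C2*airyai(-3^(2/3)*b/3) + C3*airybi(-3^(2/3)*b/3), b)


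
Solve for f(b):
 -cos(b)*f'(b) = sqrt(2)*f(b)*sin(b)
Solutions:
 f(b) = C1*cos(b)^(sqrt(2))


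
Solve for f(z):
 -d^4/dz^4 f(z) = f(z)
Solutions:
 f(z) = (C1*sin(sqrt(2)*z/2) + C2*cos(sqrt(2)*z/2))*exp(-sqrt(2)*z/2) + (C3*sin(sqrt(2)*z/2) + C4*cos(sqrt(2)*z/2))*exp(sqrt(2)*z/2)


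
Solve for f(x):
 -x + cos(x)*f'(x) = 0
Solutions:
 f(x) = C1 + Integral(x/cos(x), x)


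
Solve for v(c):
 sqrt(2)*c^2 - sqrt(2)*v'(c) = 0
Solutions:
 v(c) = C1 + c^3/3


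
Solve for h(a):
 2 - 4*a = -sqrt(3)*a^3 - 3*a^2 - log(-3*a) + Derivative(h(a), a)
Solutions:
 h(a) = C1 + sqrt(3)*a^4/4 + a^3 - 2*a^2 + a*log(-a) + a*(1 + log(3))


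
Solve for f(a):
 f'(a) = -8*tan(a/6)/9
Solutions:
 f(a) = C1 + 16*log(cos(a/6))/3


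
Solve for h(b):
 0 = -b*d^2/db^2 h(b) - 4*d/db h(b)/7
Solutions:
 h(b) = C1 + C2*b^(3/7)


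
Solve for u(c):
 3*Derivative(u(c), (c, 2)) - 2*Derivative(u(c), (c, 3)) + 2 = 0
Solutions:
 u(c) = C1 + C2*c + C3*exp(3*c/2) - c^2/3


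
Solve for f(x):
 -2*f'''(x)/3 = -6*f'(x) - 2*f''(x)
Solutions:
 f(x) = C1 + C2*exp(3*x*(1 - sqrt(5))/2) + C3*exp(3*x*(1 + sqrt(5))/2)


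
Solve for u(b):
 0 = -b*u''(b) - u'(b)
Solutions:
 u(b) = C1 + C2*log(b)


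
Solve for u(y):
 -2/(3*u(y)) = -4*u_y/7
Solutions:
 u(y) = -sqrt(C1 + 21*y)/3
 u(y) = sqrt(C1 + 21*y)/3


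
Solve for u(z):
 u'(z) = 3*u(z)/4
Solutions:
 u(z) = C1*exp(3*z/4)


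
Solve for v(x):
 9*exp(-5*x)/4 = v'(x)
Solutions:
 v(x) = C1 - 9*exp(-5*x)/20


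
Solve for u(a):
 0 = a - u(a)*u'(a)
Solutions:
 u(a) = -sqrt(C1 + a^2)
 u(a) = sqrt(C1 + a^2)


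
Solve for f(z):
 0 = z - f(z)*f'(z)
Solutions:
 f(z) = -sqrt(C1 + z^2)
 f(z) = sqrt(C1 + z^2)


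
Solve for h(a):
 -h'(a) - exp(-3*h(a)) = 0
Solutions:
 h(a) = log(C1 - 3*a)/3
 h(a) = log((-3^(1/3) - 3^(5/6)*I)*(C1 - a)^(1/3)/2)
 h(a) = log((-3^(1/3) + 3^(5/6)*I)*(C1 - a)^(1/3)/2)


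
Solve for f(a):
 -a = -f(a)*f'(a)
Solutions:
 f(a) = -sqrt(C1 + a^2)
 f(a) = sqrt(C1 + a^2)


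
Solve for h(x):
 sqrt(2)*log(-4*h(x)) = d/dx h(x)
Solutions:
 -sqrt(2)*Integral(1/(log(-_y) + 2*log(2)), (_y, h(x)))/2 = C1 - x


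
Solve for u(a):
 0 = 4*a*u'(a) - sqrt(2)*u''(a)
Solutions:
 u(a) = C1 + C2*erfi(2^(1/4)*a)


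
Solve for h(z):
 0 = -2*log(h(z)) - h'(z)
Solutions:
 li(h(z)) = C1 - 2*z


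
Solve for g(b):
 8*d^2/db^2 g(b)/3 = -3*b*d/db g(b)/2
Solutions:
 g(b) = C1 + C2*erf(3*sqrt(2)*b/8)


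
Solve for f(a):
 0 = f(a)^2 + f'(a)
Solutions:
 f(a) = 1/(C1 + a)


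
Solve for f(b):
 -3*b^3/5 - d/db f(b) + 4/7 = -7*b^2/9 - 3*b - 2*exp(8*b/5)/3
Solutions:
 f(b) = C1 - 3*b^4/20 + 7*b^3/27 + 3*b^2/2 + 4*b/7 + 5*exp(8*b/5)/12


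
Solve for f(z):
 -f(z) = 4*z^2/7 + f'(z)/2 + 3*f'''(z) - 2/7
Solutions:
 f(z) = C1*exp(-2^(1/3)*z*(-(18 + sqrt(326))^(1/3) + 2^(1/3)/(18 + sqrt(326))^(1/3))/12)*sin(2^(1/3)*sqrt(3)*z*(2^(1/3)/(18 + sqrt(326))^(1/3) + (18 + sqrt(326))^(1/3))/12) + C2*exp(-2^(1/3)*z*(-(18 + sqrt(326))^(1/3) + 2^(1/3)/(18 + sqrt(326))^(1/3))/12)*cos(2^(1/3)*sqrt(3)*z*(2^(1/3)/(18 + sqrt(326))^(1/3) + (18 + sqrt(326))^(1/3))/12) + C3*exp(2^(1/3)*z*(-(18 + sqrt(326))^(1/3) + 2^(1/3)/(18 + sqrt(326))^(1/3))/6) - 4*z^2/7 + 4*z/7


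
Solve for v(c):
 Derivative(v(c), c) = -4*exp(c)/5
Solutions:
 v(c) = C1 - 4*exp(c)/5


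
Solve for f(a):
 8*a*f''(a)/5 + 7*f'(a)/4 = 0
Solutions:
 f(a) = C1 + C2/a^(3/32)


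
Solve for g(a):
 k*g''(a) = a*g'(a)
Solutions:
 g(a) = C1 + C2*erf(sqrt(2)*a*sqrt(-1/k)/2)/sqrt(-1/k)


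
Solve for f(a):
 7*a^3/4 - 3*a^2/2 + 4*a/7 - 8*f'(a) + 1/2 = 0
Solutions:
 f(a) = C1 + 7*a^4/128 - a^3/16 + a^2/28 + a/16


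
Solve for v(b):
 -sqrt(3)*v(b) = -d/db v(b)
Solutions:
 v(b) = C1*exp(sqrt(3)*b)


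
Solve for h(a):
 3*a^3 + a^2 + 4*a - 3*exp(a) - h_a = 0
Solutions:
 h(a) = C1 + 3*a^4/4 + a^3/3 + 2*a^2 - 3*exp(a)


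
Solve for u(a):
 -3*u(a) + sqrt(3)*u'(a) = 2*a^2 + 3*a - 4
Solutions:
 u(a) = C1*exp(sqrt(3)*a) - 2*a^2/3 - a - 4*sqrt(3)*a/9 - sqrt(3)/3 + 8/9


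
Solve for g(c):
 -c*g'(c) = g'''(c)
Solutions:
 g(c) = C1 + Integral(C2*airyai(-c) + C3*airybi(-c), c)


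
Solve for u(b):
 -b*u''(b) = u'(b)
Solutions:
 u(b) = C1 + C2*log(b)


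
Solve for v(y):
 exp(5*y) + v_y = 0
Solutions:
 v(y) = C1 - exp(5*y)/5


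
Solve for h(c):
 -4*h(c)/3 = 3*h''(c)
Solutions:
 h(c) = C1*sin(2*c/3) + C2*cos(2*c/3)


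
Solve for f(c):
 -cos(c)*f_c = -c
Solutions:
 f(c) = C1 + Integral(c/cos(c), c)


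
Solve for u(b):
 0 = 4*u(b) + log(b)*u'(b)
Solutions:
 u(b) = C1*exp(-4*li(b))


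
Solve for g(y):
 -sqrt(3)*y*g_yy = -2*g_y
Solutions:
 g(y) = C1 + C2*y^(1 + 2*sqrt(3)/3)


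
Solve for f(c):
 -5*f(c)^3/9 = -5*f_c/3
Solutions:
 f(c) = -sqrt(6)*sqrt(-1/(C1 + c))/2
 f(c) = sqrt(6)*sqrt(-1/(C1 + c))/2


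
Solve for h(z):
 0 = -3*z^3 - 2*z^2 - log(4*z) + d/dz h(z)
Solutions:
 h(z) = C1 + 3*z^4/4 + 2*z^3/3 + z*log(z) - z + z*log(4)


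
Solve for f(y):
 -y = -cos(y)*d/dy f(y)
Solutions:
 f(y) = C1 + Integral(y/cos(y), y)


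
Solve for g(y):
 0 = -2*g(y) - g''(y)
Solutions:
 g(y) = C1*sin(sqrt(2)*y) + C2*cos(sqrt(2)*y)


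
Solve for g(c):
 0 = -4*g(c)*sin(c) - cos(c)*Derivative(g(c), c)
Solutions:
 g(c) = C1*cos(c)^4


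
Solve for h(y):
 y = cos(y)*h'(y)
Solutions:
 h(y) = C1 + Integral(y/cos(y), y)


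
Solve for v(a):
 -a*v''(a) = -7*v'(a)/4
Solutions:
 v(a) = C1 + C2*a^(11/4)


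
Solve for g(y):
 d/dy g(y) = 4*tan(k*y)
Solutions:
 g(y) = C1 + 4*Piecewise((-log(cos(k*y))/k, Ne(k, 0)), (0, True))


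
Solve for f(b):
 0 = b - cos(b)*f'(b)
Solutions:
 f(b) = C1 + Integral(b/cos(b), b)


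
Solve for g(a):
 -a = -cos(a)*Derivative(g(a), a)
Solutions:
 g(a) = C1 + Integral(a/cos(a), a)


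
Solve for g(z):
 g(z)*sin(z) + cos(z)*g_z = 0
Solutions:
 g(z) = C1*cos(z)


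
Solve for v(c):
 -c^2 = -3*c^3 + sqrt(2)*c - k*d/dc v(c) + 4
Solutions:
 v(c) = C1 - 3*c^4/(4*k) + c^3/(3*k) + sqrt(2)*c^2/(2*k) + 4*c/k


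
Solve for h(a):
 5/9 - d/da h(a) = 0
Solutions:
 h(a) = C1 + 5*a/9


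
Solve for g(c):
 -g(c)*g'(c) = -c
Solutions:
 g(c) = -sqrt(C1 + c^2)
 g(c) = sqrt(C1 + c^2)


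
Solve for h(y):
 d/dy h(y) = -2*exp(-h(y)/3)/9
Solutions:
 h(y) = 3*log(C1 - 2*y/27)


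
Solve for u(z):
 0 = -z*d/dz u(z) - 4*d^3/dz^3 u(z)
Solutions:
 u(z) = C1 + Integral(C2*airyai(-2^(1/3)*z/2) + C3*airybi(-2^(1/3)*z/2), z)


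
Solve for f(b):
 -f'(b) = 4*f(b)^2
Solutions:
 f(b) = 1/(C1 + 4*b)


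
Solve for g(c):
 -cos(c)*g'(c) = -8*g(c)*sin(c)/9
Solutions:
 g(c) = C1/cos(c)^(8/9)


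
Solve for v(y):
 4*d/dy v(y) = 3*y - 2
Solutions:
 v(y) = C1 + 3*y^2/8 - y/2


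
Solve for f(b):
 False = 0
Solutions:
 f(b) = C1 - 5*b*acos(-b/2)/7 + zoo*b - 5*sqrt(4 - b^2)/7


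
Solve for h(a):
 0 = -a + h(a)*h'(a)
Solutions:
 h(a) = -sqrt(C1 + a^2)
 h(a) = sqrt(C1 + a^2)


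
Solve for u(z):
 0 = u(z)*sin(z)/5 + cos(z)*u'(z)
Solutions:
 u(z) = C1*cos(z)^(1/5)


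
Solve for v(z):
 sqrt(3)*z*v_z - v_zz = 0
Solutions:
 v(z) = C1 + C2*erfi(sqrt(2)*3^(1/4)*z/2)


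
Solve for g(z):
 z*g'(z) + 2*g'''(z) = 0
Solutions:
 g(z) = C1 + Integral(C2*airyai(-2^(2/3)*z/2) + C3*airybi(-2^(2/3)*z/2), z)


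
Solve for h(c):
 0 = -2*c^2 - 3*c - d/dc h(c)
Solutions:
 h(c) = C1 - 2*c^3/3 - 3*c^2/2


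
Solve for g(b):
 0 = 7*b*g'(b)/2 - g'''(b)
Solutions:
 g(b) = C1 + Integral(C2*airyai(2^(2/3)*7^(1/3)*b/2) + C3*airybi(2^(2/3)*7^(1/3)*b/2), b)


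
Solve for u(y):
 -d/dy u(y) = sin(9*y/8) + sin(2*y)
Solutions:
 u(y) = C1 + 8*cos(9*y/8)/9 + cos(2*y)/2


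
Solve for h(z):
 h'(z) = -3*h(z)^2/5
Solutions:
 h(z) = 5/(C1 + 3*z)


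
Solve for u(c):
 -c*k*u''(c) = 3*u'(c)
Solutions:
 u(c) = C1 + c^(((re(k) - 3)*re(k) + im(k)^2)/(re(k)^2 + im(k)^2))*(C2*sin(3*log(c)*Abs(im(k))/(re(k)^2 + im(k)^2)) + C3*cos(3*log(c)*im(k)/(re(k)^2 + im(k)^2)))


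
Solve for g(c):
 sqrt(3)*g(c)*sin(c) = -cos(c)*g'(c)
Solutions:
 g(c) = C1*cos(c)^(sqrt(3))


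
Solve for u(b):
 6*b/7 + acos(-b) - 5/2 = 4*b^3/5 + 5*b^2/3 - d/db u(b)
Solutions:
 u(b) = C1 + b^4/5 + 5*b^3/9 - 3*b^2/7 - b*acos(-b) + 5*b/2 - sqrt(1 - b^2)


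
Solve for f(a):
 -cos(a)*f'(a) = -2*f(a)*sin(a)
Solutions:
 f(a) = C1/cos(a)^2


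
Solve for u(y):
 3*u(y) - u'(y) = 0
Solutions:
 u(y) = C1*exp(3*y)


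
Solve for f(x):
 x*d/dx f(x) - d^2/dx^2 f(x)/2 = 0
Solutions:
 f(x) = C1 + C2*erfi(x)


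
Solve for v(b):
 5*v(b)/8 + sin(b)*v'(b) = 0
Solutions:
 v(b) = C1*(cos(b) + 1)^(5/16)/(cos(b) - 1)^(5/16)


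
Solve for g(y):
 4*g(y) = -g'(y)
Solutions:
 g(y) = C1*exp(-4*y)


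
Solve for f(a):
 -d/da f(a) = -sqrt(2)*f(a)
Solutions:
 f(a) = C1*exp(sqrt(2)*a)


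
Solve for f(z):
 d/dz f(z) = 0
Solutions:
 f(z) = C1


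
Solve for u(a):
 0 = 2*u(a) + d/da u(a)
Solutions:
 u(a) = C1*exp(-2*a)


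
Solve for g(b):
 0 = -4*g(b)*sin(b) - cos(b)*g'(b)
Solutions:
 g(b) = C1*cos(b)^4


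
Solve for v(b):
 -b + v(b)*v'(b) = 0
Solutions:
 v(b) = -sqrt(C1 + b^2)
 v(b) = sqrt(C1 + b^2)


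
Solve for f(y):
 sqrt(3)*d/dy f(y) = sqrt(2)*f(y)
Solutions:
 f(y) = C1*exp(sqrt(6)*y/3)


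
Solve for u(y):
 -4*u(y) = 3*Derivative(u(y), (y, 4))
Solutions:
 u(y) = (C1*sin(3^(3/4)*y/3) + C2*cos(3^(3/4)*y/3))*exp(-3^(3/4)*y/3) + (C3*sin(3^(3/4)*y/3) + C4*cos(3^(3/4)*y/3))*exp(3^(3/4)*y/3)


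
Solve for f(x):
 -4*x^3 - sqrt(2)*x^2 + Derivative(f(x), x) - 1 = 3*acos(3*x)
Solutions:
 f(x) = C1 + x^4 + sqrt(2)*x^3/3 + 3*x*acos(3*x) + x - sqrt(1 - 9*x^2)


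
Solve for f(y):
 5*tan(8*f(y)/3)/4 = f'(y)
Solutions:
 f(y) = -3*asin(C1*exp(10*y/3))/8 + 3*pi/8
 f(y) = 3*asin(C1*exp(10*y/3))/8


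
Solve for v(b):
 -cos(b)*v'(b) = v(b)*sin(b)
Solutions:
 v(b) = C1*cos(b)


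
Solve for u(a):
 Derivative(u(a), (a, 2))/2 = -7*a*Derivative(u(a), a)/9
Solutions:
 u(a) = C1 + C2*erf(sqrt(7)*a/3)


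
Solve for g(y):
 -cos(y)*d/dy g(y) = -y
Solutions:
 g(y) = C1 + Integral(y/cos(y), y)


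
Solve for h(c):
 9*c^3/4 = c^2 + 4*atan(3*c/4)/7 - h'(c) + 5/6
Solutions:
 h(c) = C1 - 9*c^4/16 + c^3/3 + 4*c*atan(3*c/4)/7 + 5*c/6 - 8*log(9*c^2 + 16)/21


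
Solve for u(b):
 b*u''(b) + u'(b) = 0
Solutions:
 u(b) = C1 + C2*log(b)


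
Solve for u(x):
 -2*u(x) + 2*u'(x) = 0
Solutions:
 u(x) = C1*exp(x)


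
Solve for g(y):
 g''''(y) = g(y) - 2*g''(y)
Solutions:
 g(y) = C1*exp(-y*sqrt(-1 + sqrt(2))) + C2*exp(y*sqrt(-1 + sqrt(2))) + C3*sin(y*sqrt(1 + sqrt(2))) + C4*cos(y*sqrt(1 + sqrt(2)))


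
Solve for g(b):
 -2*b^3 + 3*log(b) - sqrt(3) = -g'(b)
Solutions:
 g(b) = C1 + b^4/2 - 3*b*log(b) + sqrt(3)*b + 3*b


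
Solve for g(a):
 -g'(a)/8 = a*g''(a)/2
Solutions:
 g(a) = C1 + C2*a^(3/4)


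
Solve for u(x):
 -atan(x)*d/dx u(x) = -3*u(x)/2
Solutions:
 u(x) = C1*exp(3*Integral(1/atan(x), x)/2)


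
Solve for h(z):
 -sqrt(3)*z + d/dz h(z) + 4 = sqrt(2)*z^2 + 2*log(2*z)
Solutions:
 h(z) = C1 + sqrt(2)*z^3/3 + sqrt(3)*z^2/2 + 2*z*log(z) - 6*z + z*log(4)


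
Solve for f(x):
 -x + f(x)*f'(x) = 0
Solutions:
 f(x) = -sqrt(C1 + x^2)
 f(x) = sqrt(C1 + x^2)


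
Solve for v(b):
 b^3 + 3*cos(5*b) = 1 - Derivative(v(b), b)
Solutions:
 v(b) = C1 - b^4/4 + b - 3*sin(5*b)/5


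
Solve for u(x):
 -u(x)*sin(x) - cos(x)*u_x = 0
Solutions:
 u(x) = C1*cos(x)


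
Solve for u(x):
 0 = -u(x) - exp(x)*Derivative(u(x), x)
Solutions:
 u(x) = C1*exp(exp(-x))


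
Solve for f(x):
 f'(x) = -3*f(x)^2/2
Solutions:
 f(x) = 2/(C1 + 3*x)


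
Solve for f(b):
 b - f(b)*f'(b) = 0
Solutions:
 f(b) = -sqrt(C1 + b^2)
 f(b) = sqrt(C1 + b^2)


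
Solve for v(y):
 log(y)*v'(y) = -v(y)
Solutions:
 v(y) = C1*exp(-li(y))


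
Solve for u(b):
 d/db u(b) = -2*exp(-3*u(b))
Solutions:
 u(b) = log(C1 - 6*b)/3
 u(b) = log((-3^(1/3) - 3^(5/6)*I)*(C1 - 2*b)^(1/3)/2)
 u(b) = log((-3^(1/3) + 3^(5/6)*I)*(C1 - 2*b)^(1/3)/2)


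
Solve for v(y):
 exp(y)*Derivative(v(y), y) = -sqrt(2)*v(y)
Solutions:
 v(y) = C1*exp(sqrt(2)*exp(-y))


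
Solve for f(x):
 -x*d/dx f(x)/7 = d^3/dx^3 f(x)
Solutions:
 f(x) = C1 + Integral(C2*airyai(-7^(2/3)*x/7) + C3*airybi(-7^(2/3)*x/7), x)


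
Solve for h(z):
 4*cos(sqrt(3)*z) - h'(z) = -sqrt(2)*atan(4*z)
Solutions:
 h(z) = C1 + sqrt(2)*(z*atan(4*z) - log(16*z^2 + 1)/8) + 4*sqrt(3)*sin(sqrt(3)*z)/3


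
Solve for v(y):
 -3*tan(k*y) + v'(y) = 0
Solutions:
 v(y) = C1 + 3*Piecewise((-log(cos(k*y))/k, Ne(k, 0)), (0, True))


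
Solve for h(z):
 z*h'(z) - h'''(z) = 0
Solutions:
 h(z) = C1 + Integral(C2*airyai(z) + C3*airybi(z), z)


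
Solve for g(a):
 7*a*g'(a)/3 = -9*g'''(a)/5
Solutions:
 g(a) = C1 + Integral(C2*airyai(-35^(1/3)*a/3) + C3*airybi(-35^(1/3)*a/3), a)


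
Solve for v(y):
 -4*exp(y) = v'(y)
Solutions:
 v(y) = C1 - 4*exp(y)


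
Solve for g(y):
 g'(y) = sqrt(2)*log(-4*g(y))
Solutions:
 -sqrt(2)*Integral(1/(log(-_y) + 2*log(2)), (_y, g(y)))/2 = C1 - y


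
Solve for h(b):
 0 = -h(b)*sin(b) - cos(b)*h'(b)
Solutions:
 h(b) = C1*cos(b)


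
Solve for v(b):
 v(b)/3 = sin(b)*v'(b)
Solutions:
 v(b) = C1*(cos(b) - 1)^(1/6)/(cos(b) + 1)^(1/6)


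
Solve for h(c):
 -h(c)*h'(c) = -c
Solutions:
 h(c) = -sqrt(C1 + c^2)
 h(c) = sqrt(C1 + c^2)


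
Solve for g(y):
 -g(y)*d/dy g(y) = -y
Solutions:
 g(y) = -sqrt(C1 + y^2)
 g(y) = sqrt(C1 + y^2)


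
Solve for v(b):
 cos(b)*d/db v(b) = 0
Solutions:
 v(b) = C1


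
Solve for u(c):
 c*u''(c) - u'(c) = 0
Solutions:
 u(c) = C1 + C2*c^2


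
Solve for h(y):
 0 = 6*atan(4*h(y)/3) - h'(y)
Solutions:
 Integral(1/atan(4*_y/3), (_y, h(y))) = C1 + 6*y


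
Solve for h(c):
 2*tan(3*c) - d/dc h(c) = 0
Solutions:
 h(c) = C1 - 2*log(cos(3*c))/3


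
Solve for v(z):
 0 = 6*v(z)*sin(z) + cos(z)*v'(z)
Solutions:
 v(z) = C1*cos(z)^6


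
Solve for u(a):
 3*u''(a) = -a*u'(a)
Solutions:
 u(a) = C1 + C2*erf(sqrt(6)*a/6)


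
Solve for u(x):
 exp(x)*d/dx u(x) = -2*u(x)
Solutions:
 u(x) = C1*exp(2*exp(-x))


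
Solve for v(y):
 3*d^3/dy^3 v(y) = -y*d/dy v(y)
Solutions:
 v(y) = C1 + Integral(C2*airyai(-3^(2/3)*y/3) + C3*airybi(-3^(2/3)*y/3), y)


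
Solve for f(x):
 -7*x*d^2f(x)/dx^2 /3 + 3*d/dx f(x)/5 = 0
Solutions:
 f(x) = C1 + C2*x^(44/35)


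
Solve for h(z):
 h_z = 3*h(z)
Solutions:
 h(z) = C1*exp(3*z)


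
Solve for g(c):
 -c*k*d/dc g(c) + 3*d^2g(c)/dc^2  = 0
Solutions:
 g(c) = Piecewise((-sqrt(6)*sqrt(pi)*C1*erf(sqrt(6)*c*sqrt(-k)/6)/(2*sqrt(-k)) - C2, (k > 0) | (k < 0)), (-C1*c - C2, True))


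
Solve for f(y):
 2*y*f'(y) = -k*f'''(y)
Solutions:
 f(y) = C1 + Integral(C2*airyai(2^(1/3)*y*(-1/k)^(1/3)) + C3*airybi(2^(1/3)*y*(-1/k)^(1/3)), y)


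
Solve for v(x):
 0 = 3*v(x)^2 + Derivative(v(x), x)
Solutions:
 v(x) = 1/(C1 + 3*x)


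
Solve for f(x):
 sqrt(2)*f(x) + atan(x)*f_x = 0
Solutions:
 f(x) = C1*exp(-sqrt(2)*Integral(1/atan(x), x))


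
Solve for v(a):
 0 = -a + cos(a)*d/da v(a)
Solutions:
 v(a) = C1 + Integral(a/cos(a), a)


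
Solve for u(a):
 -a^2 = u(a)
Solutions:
 u(a) = -a^2


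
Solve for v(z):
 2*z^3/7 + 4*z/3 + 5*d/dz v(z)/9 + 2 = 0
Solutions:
 v(z) = C1 - 9*z^4/70 - 6*z^2/5 - 18*z/5


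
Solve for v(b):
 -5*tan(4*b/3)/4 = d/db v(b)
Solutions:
 v(b) = C1 + 15*log(cos(4*b/3))/16


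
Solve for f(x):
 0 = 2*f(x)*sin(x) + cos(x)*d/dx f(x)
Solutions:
 f(x) = C1*cos(x)^2


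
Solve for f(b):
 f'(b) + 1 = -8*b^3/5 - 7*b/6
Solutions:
 f(b) = C1 - 2*b^4/5 - 7*b^2/12 - b


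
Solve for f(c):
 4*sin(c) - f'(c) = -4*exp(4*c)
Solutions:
 f(c) = C1 + exp(4*c) - 4*cos(c)


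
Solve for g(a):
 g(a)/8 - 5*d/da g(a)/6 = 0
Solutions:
 g(a) = C1*exp(3*a/20)


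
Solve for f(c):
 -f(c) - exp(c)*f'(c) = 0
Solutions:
 f(c) = C1*exp(exp(-c))


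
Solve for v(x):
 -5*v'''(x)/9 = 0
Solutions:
 v(x) = C1 + C2*x + C3*x^2


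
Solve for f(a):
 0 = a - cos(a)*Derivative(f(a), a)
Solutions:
 f(a) = C1 + Integral(a/cos(a), a)


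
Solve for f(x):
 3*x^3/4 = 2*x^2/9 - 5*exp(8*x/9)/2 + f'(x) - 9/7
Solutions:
 f(x) = C1 + 3*x^4/16 - 2*x^3/27 + 9*x/7 + 45*exp(8*x/9)/16


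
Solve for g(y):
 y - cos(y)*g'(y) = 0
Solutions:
 g(y) = C1 + Integral(y/cos(y), y)


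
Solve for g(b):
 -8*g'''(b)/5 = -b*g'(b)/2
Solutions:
 g(b) = C1 + Integral(C2*airyai(2^(2/3)*5^(1/3)*b/4) + C3*airybi(2^(2/3)*5^(1/3)*b/4), b)


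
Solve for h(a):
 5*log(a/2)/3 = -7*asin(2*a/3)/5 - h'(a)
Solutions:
 h(a) = C1 - 5*a*log(a)/3 - 7*a*asin(2*a/3)/5 + 5*a*log(2)/3 + 5*a/3 - 7*sqrt(9 - 4*a^2)/10


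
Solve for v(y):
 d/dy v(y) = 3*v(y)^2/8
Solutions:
 v(y) = -8/(C1 + 3*y)


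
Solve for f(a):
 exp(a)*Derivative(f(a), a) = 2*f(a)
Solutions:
 f(a) = C1*exp(-2*exp(-a))


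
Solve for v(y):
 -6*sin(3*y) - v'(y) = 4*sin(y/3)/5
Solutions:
 v(y) = C1 + 12*cos(y/3)/5 + 2*cos(3*y)


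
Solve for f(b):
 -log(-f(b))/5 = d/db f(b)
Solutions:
 -li(-f(b)) = C1 - b/5


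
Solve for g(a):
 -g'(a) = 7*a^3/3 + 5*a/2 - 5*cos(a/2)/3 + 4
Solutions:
 g(a) = C1 - 7*a^4/12 - 5*a^2/4 - 4*a + 10*sin(a/2)/3


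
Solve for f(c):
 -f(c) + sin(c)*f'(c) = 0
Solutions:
 f(c) = C1*sqrt(cos(c) - 1)/sqrt(cos(c) + 1)


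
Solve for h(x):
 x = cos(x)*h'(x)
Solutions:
 h(x) = C1 + Integral(x/cos(x), x)


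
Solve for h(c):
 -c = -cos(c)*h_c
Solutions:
 h(c) = C1 + Integral(c/cos(c), c)


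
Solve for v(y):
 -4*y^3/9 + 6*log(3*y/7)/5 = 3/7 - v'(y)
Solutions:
 v(y) = C1 + y^4/9 - 6*y*log(y)/5 - 6*y*log(3)/5 + 57*y/35 + 6*y*log(7)/5


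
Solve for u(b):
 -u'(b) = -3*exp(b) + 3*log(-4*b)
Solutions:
 u(b) = C1 - 3*b*log(-b) + 3*b*(1 - 2*log(2)) + 3*exp(b)


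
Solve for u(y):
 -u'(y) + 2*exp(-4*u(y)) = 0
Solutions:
 u(y) = log(-I*(C1 + 8*y)^(1/4))
 u(y) = log(I*(C1 + 8*y)^(1/4))
 u(y) = log(-(C1 + 8*y)^(1/4))
 u(y) = log(C1 + 8*y)/4


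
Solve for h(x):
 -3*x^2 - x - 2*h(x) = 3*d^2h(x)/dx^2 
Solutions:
 h(x) = C1*sin(sqrt(6)*x/3) + C2*cos(sqrt(6)*x/3) - 3*x^2/2 - x/2 + 9/2


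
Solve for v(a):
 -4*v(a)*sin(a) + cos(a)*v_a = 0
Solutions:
 v(a) = C1/cos(a)^4


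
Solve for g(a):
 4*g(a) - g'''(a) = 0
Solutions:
 g(a) = C3*exp(2^(2/3)*a) + (C1*sin(2^(2/3)*sqrt(3)*a/2) + C2*cos(2^(2/3)*sqrt(3)*a/2))*exp(-2^(2/3)*a/2)


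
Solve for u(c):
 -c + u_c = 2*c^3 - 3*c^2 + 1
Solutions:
 u(c) = C1 + c^4/2 - c^3 + c^2/2 + c


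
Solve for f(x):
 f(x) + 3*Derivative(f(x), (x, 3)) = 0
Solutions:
 f(x) = C3*exp(-3^(2/3)*x/3) + (C1*sin(3^(1/6)*x/2) + C2*cos(3^(1/6)*x/2))*exp(3^(2/3)*x/6)


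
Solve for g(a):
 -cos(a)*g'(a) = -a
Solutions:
 g(a) = C1 + Integral(a/cos(a), a)


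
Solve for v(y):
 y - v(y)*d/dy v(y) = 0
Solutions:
 v(y) = -sqrt(C1 + y^2)
 v(y) = sqrt(C1 + y^2)


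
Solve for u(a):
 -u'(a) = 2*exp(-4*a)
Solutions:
 u(a) = C1 + exp(-4*a)/2


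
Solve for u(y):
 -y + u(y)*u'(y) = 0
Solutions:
 u(y) = -sqrt(C1 + y^2)
 u(y) = sqrt(C1 + y^2)


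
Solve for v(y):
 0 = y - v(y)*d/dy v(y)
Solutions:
 v(y) = -sqrt(C1 + y^2)
 v(y) = sqrt(C1 + y^2)


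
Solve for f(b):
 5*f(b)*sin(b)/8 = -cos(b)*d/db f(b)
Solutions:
 f(b) = C1*cos(b)^(5/8)


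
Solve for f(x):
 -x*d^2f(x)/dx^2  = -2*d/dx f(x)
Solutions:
 f(x) = C1 + C2*x^3


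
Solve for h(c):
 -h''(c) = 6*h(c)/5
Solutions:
 h(c) = C1*sin(sqrt(30)*c/5) + C2*cos(sqrt(30)*c/5)


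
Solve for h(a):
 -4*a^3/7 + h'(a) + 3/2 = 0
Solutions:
 h(a) = C1 + a^4/7 - 3*a/2


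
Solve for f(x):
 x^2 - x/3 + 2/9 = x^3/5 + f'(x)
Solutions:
 f(x) = C1 - x^4/20 + x^3/3 - x^2/6 + 2*x/9


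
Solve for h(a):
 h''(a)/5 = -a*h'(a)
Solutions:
 h(a) = C1 + C2*erf(sqrt(10)*a/2)


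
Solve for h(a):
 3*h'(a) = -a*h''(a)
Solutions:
 h(a) = C1 + C2/a^2


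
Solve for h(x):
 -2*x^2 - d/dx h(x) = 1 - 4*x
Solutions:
 h(x) = C1 - 2*x^3/3 + 2*x^2 - x


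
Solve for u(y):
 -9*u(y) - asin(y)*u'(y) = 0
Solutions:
 u(y) = C1*exp(-9*Integral(1/asin(y), y))


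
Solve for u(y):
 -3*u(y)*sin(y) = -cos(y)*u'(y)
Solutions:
 u(y) = C1/cos(y)^3


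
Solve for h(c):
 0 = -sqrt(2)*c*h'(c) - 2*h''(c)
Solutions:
 h(c) = C1 + C2*erf(2^(1/4)*c/2)


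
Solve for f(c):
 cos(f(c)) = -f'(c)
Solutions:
 f(c) = pi - asin((C1 + exp(2*c))/(C1 - exp(2*c)))
 f(c) = asin((C1 + exp(2*c))/(C1 - exp(2*c)))


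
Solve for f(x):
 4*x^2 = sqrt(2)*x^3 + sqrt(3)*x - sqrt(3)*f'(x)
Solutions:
 f(x) = C1 + sqrt(6)*x^4/12 - 4*sqrt(3)*x^3/9 + x^2/2


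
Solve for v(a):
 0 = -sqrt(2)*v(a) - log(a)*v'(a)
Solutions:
 v(a) = C1*exp(-sqrt(2)*li(a))


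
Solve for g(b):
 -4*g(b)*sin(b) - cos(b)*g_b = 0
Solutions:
 g(b) = C1*cos(b)^4


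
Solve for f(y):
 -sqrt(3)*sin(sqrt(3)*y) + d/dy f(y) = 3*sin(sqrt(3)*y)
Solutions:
 f(y) = C1 - sqrt(3)*cos(sqrt(3)*y) - cos(sqrt(3)*y)


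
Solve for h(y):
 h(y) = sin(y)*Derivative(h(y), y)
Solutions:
 h(y) = C1*sqrt(cos(y) - 1)/sqrt(cos(y) + 1)


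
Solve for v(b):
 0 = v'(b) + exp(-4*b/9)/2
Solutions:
 v(b) = C1 + 9*exp(-4*b/9)/8


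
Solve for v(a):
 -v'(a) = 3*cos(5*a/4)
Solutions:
 v(a) = C1 - 12*sin(5*a/4)/5


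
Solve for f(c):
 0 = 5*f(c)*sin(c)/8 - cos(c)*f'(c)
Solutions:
 f(c) = C1/cos(c)^(5/8)


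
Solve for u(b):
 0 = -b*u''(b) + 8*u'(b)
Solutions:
 u(b) = C1 + C2*b^9


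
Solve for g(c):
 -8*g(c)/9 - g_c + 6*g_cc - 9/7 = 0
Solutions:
 g(c) = C1*exp(c*(3 - sqrt(201))/36) + C2*exp(c*(3 + sqrt(201))/36) - 81/56


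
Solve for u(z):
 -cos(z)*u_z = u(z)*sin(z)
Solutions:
 u(z) = C1*cos(z)


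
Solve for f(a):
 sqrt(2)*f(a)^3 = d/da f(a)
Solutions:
 f(a) = -sqrt(2)*sqrt(-1/(C1 + sqrt(2)*a))/2
 f(a) = sqrt(2)*sqrt(-1/(C1 + sqrt(2)*a))/2


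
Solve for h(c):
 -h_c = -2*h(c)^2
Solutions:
 h(c) = -1/(C1 + 2*c)


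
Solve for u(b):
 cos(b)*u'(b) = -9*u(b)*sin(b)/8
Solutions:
 u(b) = C1*cos(b)^(9/8)


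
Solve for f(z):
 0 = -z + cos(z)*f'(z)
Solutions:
 f(z) = C1 + Integral(z/cos(z), z)


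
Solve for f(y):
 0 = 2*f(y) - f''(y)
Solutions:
 f(y) = C1*exp(-sqrt(2)*y) + C2*exp(sqrt(2)*y)


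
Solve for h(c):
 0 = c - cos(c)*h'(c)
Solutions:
 h(c) = C1 + Integral(c/cos(c), c)


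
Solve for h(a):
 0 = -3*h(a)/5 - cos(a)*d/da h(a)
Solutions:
 h(a) = C1*(sin(a) - 1)^(3/10)/(sin(a) + 1)^(3/10)


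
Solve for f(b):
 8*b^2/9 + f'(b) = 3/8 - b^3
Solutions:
 f(b) = C1 - b^4/4 - 8*b^3/27 + 3*b/8


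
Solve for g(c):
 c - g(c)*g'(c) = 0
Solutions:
 g(c) = -sqrt(C1 + c^2)
 g(c) = sqrt(C1 + c^2)


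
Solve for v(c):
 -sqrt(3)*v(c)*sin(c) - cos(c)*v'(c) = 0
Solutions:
 v(c) = C1*cos(c)^(sqrt(3))


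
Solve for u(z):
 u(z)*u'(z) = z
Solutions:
 u(z) = -sqrt(C1 + z^2)
 u(z) = sqrt(C1 + z^2)


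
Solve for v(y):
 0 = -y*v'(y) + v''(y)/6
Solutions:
 v(y) = C1 + C2*erfi(sqrt(3)*y)


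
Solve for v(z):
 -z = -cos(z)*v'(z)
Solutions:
 v(z) = C1 + Integral(z/cos(z), z)


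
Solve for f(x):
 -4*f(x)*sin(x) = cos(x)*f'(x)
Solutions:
 f(x) = C1*cos(x)^4


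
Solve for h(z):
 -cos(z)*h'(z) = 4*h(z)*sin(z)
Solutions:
 h(z) = C1*cos(z)^4


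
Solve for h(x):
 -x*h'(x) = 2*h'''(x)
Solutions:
 h(x) = C1 + Integral(C2*airyai(-2^(2/3)*x/2) + C3*airybi(-2^(2/3)*x/2), x)


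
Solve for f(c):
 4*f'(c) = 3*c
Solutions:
 f(c) = C1 + 3*c^2/8


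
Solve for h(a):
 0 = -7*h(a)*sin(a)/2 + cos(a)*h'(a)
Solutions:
 h(a) = C1/cos(a)^(7/2)


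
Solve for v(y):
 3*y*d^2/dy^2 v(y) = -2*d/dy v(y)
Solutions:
 v(y) = C1 + C2*y^(1/3)


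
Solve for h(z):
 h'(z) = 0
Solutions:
 h(z) = C1


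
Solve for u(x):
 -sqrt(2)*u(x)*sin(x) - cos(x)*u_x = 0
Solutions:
 u(x) = C1*cos(x)^(sqrt(2))


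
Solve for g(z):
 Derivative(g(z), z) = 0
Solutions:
 g(z) = C1


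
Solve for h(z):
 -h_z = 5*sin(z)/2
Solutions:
 h(z) = C1 + 5*cos(z)/2


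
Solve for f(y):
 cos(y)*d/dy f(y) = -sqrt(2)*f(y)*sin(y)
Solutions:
 f(y) = C1*cos(y)^(sqrt(2))


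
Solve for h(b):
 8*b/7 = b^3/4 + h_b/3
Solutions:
 h(b) = C1 - 3*b^4/16 + 12*b^2/7


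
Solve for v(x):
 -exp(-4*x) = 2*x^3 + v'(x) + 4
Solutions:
 v(x) = C1 - x^4/2 - 4*x + exp(-4*x)/4


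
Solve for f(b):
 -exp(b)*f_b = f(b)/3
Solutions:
 f(b) = C1*exp(exp(-b)/3)


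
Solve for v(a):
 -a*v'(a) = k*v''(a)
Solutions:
 v(a) = C1 + C2*sqrt(k)*erf(sqrt(2)*a*sqrt(1/k)/2)


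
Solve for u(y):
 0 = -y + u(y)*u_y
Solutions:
 u(y) = -sqrt(C1 + y^2)
 u(y) = sqrt(C1 + y^2)


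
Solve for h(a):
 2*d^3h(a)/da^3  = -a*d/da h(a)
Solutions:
 h(a) = C1 + Integral(C2*airyai(-2^(2/3)*a/2) + C3*airybi(-2^(2/3)*a/2), a)


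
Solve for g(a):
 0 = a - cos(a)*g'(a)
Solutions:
 g(a) = C1 + Integral(a/cos(a), a)


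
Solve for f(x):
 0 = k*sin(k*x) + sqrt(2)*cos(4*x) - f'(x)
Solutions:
 f(x) = C1 + sqrt(2)*sin(4*x)/4 - cos(k*x)


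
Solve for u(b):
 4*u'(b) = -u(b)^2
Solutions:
 u(b) = 4/(C1 + b)


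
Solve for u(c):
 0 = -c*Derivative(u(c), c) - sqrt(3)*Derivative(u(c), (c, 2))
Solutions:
 u(c) = C1 + C2*erf(sqrt(2)*3^(3/4)*c/6)


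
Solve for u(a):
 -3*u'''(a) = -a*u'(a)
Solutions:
 u(a) = C1 + Integral(C2*airyai(3^(2/3)*a/3) + C3*airybi(3^(2/3)*a/3), a)


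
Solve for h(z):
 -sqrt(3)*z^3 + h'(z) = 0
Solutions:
 h(z) = C1 + sqrt(3)*z^4/4


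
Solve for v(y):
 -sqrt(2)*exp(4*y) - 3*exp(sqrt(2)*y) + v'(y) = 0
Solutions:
 v(y) = C1 + sqrt(2)*exp(4*y)/4 + 3*sqrt(2)*exp(sqrt(2)*y)/2


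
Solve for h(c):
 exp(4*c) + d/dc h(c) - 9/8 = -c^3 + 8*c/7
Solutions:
 h(c) = C1 - c^4/4 + 4*c^2/7 + 9*c/8 - exp(4*c)/4


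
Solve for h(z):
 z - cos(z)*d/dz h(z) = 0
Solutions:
 h(z) = C1 + Integral(z/cos(z), z)


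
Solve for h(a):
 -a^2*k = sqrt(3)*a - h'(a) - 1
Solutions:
 h(a) = C1 + a^3*k/3 + sqrt(3)*a^2/2 - a


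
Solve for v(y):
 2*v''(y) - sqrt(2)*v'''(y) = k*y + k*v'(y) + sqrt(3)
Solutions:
 v(y) = C1 + C2*exp(sqrt(2)*y*(1 - sqrt(-sqrt(2)*k + 1))/2) + C3*exp(sqrt(2)*y*(sqrt(-sqrt(2)*k + 1) + 1)/2) - y^2/2 - 2*y/k - sqrt(3)*y/k


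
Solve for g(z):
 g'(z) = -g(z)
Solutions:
 g(z) = C1*exp(-z)


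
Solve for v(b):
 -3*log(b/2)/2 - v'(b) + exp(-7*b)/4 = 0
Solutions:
 v(b) = C1 - 3*b*log(b)/2 + 3*b*(log(2) + 1)/2 - exp(-7*b)/28


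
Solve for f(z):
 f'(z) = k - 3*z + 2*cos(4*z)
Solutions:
 f(z) = C1 + k*z - 3*z^2/2 + sin(4*z)/2


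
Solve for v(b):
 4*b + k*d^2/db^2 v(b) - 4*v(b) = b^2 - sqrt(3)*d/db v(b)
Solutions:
 v(b) = C1*exp(b*(sqrt(16*k + 3) - sqrt(3))/(2*k)) + C2*exp(-b*(sqrt(16*k + 3) + sqrt(3))/(2*k)) - b^2/4 - sqrt(3)*b/8 + b - k/8 - 3/32 + sqrt(3)/4


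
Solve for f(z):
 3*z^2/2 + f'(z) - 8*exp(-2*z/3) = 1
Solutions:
 f(z) = C1 - z^3/2 + z - 12*exp(-2*z/3)


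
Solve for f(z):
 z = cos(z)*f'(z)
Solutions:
 f(z) = C1 + Integral(z/cos(z), z)


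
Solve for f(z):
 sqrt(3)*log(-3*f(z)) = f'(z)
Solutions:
 -sqrt(3)*Integral(1/(log(-_y) + log(3)), (_y, f(z)))/3 = C1 - z


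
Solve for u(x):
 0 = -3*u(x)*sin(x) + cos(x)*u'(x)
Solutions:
 u(x) = C1/cos(x)^3


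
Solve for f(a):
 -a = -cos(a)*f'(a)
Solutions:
 f(a) = C1 + Integral(a/cos(a), a)


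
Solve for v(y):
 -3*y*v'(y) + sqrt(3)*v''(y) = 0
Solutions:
 v(y) = C1 + C2*erfi(sqrt(2)*3^(1/4)*y/2)


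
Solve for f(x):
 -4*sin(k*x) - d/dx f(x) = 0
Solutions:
 f(x) = C1 + 4*cos(k*x)/k


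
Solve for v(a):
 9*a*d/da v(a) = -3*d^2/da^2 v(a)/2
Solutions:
 v(a) = C1 + C2*erf(sqrt(3)*a)


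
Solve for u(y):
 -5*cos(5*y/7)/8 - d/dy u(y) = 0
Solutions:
 u(y) = C1 - 7*sin(5*y/7)/8


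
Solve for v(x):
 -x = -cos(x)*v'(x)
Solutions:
 v(x) = C1 + Integral(x/cos(x), x)


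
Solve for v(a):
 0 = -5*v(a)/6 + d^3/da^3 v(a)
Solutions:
 v(a) = C3*exp(5^(1/3)*6^(2/3)*a/6) + (C1*sin(2^(2/3)*3^(1/6)*5^(1/3)*a/4) + C2*cos(2^(2/3)*3^(1/6)*5^(1/3)*a/4))*exp(-5^(1/3)*6^(2/3)*a/12)


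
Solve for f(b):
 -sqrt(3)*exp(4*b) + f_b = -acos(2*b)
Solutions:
 f(b) = C1 - b*acos(2*b) + sqrt(1 - 4*b^2)/2 + sqrt(3)*exp(4*b)/4


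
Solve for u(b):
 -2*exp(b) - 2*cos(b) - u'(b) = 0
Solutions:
 u(b) = C1 - 2*exp(b) - 2*sin(b)


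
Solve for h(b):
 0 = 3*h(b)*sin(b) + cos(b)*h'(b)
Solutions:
 h(b) = C1*cos(b)^3


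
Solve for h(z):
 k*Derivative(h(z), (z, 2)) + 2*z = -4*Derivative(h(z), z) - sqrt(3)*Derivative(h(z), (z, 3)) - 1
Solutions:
 h(z) = C1 + C2*exp(sqrt(3)*z*(-k + sqrt(k^2 - 16*sqrt(3)))/6) + C3*exp(-sqrt(3)*z*(k + sqrt(k^2 - 16*sqrt(3)))/6) + k*z/8 - z^2/4 - z/4


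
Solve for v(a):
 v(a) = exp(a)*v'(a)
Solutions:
 v(a) = C1*exp(-exp(-a))


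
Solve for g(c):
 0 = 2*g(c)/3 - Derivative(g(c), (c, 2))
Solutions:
 g(c) = C1*exp(-sqrt(6)*c/3) + C2*exp(sqrt(6)*c/3)


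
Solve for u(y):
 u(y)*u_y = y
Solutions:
 u(y) = -sqrt(C1 + y^2)
 u(y) = sqrt(C1 + y^2)


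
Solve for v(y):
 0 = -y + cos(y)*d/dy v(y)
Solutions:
 v(y) = C1 + Integral(y/cos(y), y)


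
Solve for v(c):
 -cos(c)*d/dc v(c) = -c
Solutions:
 v(c) = C1 + Integral(c/cos(c), c)


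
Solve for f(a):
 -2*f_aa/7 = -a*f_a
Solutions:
 f(a) = C1 + C2*erfi(sqrt(7)*a/2)


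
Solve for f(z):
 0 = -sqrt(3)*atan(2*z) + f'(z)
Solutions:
 f(z) = C1 + sqrt(3)*(z*atan(2*z) - log(4*z^2 + 1)/4)


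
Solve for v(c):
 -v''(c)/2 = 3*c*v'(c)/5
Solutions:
 v(c) = C1 + C2*erf(sqrt(15)*c/5)


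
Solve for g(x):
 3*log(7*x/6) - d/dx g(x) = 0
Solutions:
 g(x) = C1 + 3*x*log(x) - 3*x + x*log(343/216)


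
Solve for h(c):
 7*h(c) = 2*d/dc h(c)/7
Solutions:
 h(c) = C1*exp(49*c/2)


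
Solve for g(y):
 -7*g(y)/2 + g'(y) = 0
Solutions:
 g(y) = C1*exp(7*y/2)


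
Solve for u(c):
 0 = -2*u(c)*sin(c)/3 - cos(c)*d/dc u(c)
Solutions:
 u(c) = C1*cos(c)^(2/3)


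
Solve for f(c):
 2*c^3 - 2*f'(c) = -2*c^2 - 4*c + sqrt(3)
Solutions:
 f(c) = C1 + c^4/4 + c^3/3 + c^2 - sqrt(3)*c/2


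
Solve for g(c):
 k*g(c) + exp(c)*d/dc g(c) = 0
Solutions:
 g(c) = C1*exp(k*exp(-c))


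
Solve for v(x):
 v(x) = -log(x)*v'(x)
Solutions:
 v(x) = C1*exp(-li(x))


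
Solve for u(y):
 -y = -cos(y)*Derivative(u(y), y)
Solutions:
 u(y) = C1 + Integral(y/cos(y), y)


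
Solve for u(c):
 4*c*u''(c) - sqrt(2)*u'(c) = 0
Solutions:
 u(c) = C1 + C2*c^(sqrt(2)/4 + 1)


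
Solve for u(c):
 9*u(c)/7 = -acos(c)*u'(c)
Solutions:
 u(c) = C1*exp(-9*Integral(1/acos(c), c)/7)


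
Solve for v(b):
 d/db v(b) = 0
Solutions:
 v(b) = C1


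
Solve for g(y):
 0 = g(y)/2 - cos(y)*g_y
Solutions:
 g(y) = C1*(sin(y) + 1)^(1/4)/(sin(y) - 1)^(1/4)


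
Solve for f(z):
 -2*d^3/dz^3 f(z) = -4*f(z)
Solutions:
 f(z) = C3*exp(2^(1/3)*z) + (C1*sin(2^(1/3)*sqrt(3)*z/2) + C2*cos(2^(1/3)*sqrt(3)*z/2))*exp(-2^(1/3)*z/2)


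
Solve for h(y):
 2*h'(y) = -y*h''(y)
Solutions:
 h(y) = C1 + C2/y


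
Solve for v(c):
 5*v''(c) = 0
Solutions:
 v(c) = C1 + C2*c


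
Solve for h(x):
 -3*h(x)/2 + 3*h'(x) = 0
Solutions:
 h(x) = C1*exp(x/2)


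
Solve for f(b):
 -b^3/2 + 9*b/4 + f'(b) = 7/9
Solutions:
 f(b) = C1 + b^4/8 - 9*b^2/8 + 7*b/9


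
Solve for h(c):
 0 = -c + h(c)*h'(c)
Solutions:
 h(c) = -sqrt(C1 + c^2)
 h(c) = sqrt(C1 + c^2)


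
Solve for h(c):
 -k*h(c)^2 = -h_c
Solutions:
 h(c) = -1/(C1 + c*k)


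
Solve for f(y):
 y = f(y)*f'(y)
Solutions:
 f(y) = -sqrt(C1 + y^2)
 f(y) = sqrt(C1 + y^2)


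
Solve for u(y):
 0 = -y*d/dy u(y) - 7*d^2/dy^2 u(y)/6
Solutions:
 u(y) = C1 + C2*erf(sqrt(21)*y/7)


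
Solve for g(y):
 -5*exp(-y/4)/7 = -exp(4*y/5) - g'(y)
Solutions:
 g(y) = C1 - 5*exp(4*y/5)/4 - 20*exp(-y/4)/7


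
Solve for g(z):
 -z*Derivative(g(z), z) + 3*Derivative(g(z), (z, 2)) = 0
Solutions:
 g(z) = C1 + C2*erfi(sqrt(6)*z/6)


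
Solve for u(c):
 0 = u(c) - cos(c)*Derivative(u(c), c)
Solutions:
 u(c) = C1*sqrt(sin(c) + 1)/sqrt(sin(c) - 1)


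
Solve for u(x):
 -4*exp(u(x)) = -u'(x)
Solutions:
 u(x) = log(-1/(C1 + 4*x))


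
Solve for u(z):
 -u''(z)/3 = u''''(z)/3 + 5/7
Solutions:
 u(z) = C1 + C2*z + C3*sin(z) + C4*cos(z) - 15*z^2/14


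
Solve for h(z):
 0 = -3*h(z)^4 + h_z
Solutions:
 h(z) = (-1/(C1 + 9*z))^(1/3)
 h(z) = (-1/(C1 + 3*z))^(1/3)*(-3^(2/3) - 3*3^(1/6)*I)/6
 h(z) = (-1/(C1 + 3*z))^(1/3)*(-3^(2/3) + 3*3^(1/6)*I)/6


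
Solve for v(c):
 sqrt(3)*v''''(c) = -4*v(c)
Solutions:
 v(c) = (C1*sin(3^(7/8)*c/3) + C2*cos(3^(7/8)*c/3))*exp(-3^(7/8)*c/3) + (C3*sin(3^(7/8)*c/3) + C4*cos(3^(7/8)*c/3))*exp(3^(7/8)*c/3)


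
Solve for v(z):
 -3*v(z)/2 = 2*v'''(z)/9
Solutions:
 v(z) = C3*exp(-3*2^(1/3)*z/2) + (C1*sin(3*2^(1/3)*sqrt(3)*z/4) + C2*cos(3*2^(1/3)*sqrt(3)*z/4))*exp(3*2^(1/3)*z/4)


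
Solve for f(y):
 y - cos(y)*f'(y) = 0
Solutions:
 f(y) = C1 + Integral(y/cos(y), y)


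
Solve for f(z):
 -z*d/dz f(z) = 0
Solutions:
 f(z) = C1


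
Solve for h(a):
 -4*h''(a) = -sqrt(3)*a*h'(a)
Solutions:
 h(a) = C1 + C2*erfi(sqrt(2)*3^(1/4)*a/4)


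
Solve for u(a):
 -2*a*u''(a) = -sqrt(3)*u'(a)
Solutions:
 u(a) = C1 + C2*a^(sqrt(3)/2 + 1)


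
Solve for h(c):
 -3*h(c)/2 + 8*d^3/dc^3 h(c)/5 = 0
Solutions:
 h(c) = C3*exp(15^(1/3)*2^(2/3)*c/4) + (C1*sin(2^(2/3)*3^(5/6)*5^(1/3)*c/8) + C2*cos(2^(2/3)*3^(5/6)*5^(1/3)*c/8))*exp(-15^(1/3)*2^(2/3)*c/8)


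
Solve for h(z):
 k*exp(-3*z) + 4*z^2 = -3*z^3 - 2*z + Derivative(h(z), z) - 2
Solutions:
 h(z) = C1 - k*exp(-3*z)/3 + 3*z^4/4 + 4*z^3/3 + z^2 + 2*z


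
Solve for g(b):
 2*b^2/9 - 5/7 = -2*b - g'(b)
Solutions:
 g(b) = C1 - 2*b^3/27 - b^2 + 5*b/7


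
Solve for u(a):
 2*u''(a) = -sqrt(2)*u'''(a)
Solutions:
 u(a) = C1 + C2*a + C3*exp(-sqrt(2)*a)


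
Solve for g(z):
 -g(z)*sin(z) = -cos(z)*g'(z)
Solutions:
 g(z) = C1/cos(z)


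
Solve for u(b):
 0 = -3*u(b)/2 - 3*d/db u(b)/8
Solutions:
 u(b) = C1*exp(-4*b)


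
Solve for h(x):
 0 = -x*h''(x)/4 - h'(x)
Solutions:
 h(x) = C1 + C2/x^3


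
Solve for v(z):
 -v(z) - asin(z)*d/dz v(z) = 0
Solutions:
 v(z) = C1*exp(-Integral(1/asin(z), z))


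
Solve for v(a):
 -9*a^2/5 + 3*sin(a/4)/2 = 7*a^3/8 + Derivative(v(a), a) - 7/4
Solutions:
 v(a) = C1 - 7*a^4/32 - 3*a^3/5 + 7*a/4 - 6*cos(a/4)


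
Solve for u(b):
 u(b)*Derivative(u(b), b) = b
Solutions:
 u(b) = -sqrt(C1 + b^2)
 u(b) = sqrt(C1 + b^2)


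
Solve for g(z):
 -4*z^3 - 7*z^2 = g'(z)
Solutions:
 g(z) = C1 - z^4 - 7*z^3/3


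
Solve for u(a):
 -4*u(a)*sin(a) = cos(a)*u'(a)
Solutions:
 u(a) = C1*cos(a)^4


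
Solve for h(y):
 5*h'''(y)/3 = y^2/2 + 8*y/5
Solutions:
 h(y) = C1 + C2*y + C3*y^2 + y^5/200 + y^4/25


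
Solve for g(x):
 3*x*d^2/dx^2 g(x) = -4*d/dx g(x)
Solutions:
 g(x) = C1 + C2/x^(1/3)


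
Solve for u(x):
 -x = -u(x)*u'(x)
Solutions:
 u(x) = -sqrt(C1 + x^2)
 u(x) = sqrt(C1 + x^2)


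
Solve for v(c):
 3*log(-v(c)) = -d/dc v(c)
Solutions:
 -li(-v(c)) = C1 - 3*c


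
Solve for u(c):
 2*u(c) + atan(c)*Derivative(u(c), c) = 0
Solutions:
 u(c) = C1*exp(-2*Integral(1/atan(c), c))


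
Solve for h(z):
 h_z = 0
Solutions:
 h(z) = C1


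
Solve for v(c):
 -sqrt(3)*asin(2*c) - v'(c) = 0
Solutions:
 v(c) = C1 - sqrt(3)*(c*asin(2*c) + sqrt(1 - 4*c^2)/2)


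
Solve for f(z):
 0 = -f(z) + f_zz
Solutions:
 f(z) = C1*exp(-z) + C2*exp(z)


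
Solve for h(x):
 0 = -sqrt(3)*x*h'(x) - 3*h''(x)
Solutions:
 h(x) = C1 + C2*erf(sqrt(2)*3^(3/4)*x/6)


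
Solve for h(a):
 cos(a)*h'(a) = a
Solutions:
 h(a) = C1 + Integral(a/cos(a), a)


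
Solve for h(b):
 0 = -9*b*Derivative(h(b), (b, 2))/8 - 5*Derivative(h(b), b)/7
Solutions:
 h(b) = C1 + C2*b^(23/63)


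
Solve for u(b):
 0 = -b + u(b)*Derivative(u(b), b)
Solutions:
 u(b) = -sqrt(C1 + b^2)
 u(b) = sqrt(C1 + b^2)


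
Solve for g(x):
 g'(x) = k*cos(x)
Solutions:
 g(x) = C1 + k*sin(x)


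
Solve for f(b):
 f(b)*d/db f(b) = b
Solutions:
 f(b) = -sqrt(C1 + b^2)
 f(b) = sqrt(C1 + b^2)


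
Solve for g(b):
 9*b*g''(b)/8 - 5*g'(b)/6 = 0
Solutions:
 g(b) = C1 + C2*b^(47/27)


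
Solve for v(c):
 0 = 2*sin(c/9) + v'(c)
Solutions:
 v(c) = C1 + 18*cos(c/9)


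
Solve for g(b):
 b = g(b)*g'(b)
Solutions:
 g(b) = -sqrt(C1 + b^2)
 g(b) = sqrt(C1 + b^2)


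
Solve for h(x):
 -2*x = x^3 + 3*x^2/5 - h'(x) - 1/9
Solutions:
 h(x) = C1 + x^4/4 + x^3/5 + x^2 - x/9


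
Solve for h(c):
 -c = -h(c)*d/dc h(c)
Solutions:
 h(c) = -sqrt(C1 + c^2)
 h(c) = sqrt(C1 + c^2)


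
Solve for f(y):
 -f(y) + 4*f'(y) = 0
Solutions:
 f(y) = C1*exp(y/4)


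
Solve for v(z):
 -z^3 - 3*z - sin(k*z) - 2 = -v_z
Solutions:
 v(z) = C1 + z^4/4 + 3*z^2/2 + 2*z - cos(k*z)/k


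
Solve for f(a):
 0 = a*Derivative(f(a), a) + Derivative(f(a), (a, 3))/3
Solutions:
 f(a) = C1 + Integral(C2*airyai(-3^(1/3)*a) + C3*airybi(-3^(1/3)*a), a)


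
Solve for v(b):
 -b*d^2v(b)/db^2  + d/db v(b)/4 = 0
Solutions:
 v(b) = C1 + C2*b^(5/4)


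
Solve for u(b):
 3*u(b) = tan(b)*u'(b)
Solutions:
 u(b) = C1*sin(b)^3


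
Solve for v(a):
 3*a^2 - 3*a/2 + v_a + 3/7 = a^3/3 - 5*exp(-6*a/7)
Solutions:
 v(a) = C1 + a^4/12 - a^3 + 3*a^2/4 - 3*a/7 + 35*exp(-6*a/7)/6


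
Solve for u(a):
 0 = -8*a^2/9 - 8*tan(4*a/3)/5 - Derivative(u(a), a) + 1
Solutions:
 u(a) = C1 - 8*a^3/27 + a + 6*log(cos(4*a/3))/5


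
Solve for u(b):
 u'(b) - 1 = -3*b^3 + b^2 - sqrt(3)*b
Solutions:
 u(b) = C1 - 3*b^4/4 + b^3/3 - sqrt(3)*b^2/2 + b


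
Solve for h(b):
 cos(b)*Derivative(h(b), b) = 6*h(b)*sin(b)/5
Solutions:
 h(b) = C1/cos(b)^(6/5)


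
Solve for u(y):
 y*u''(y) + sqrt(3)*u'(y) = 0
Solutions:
 u(y) = C1 + C2*y^(1 - sqrt(3))


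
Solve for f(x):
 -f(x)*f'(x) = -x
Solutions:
 f(x) = -sqrt(C1 + x^2)
 f(x) = sqrt(C1 + x^2)


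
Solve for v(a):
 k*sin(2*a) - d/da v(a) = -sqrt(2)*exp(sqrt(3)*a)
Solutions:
 v(a) = C1 - k*cos(2*a)/2 + sqrt(6)*exp(sqrt(3)*a)/3


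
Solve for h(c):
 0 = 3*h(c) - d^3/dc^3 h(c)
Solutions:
 h(c) = C3*exp(3^(1/3)*c) + (C1*sin(3^(5/6)*c/2) + C2*cos(3^(5/6)*c/2))*exp(-3^(1/3)*c/2)


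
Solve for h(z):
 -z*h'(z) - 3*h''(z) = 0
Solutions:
 h(z) = C1 + C2*erf(sqrt(6)*z/6)


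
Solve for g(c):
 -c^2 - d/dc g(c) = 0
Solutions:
 g(c) = C1 - c^3/3


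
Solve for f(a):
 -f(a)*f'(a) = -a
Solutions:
 f(a) = -sqrt(C1 + a^2)
 f(a) = sqrt(C1 + a^2)


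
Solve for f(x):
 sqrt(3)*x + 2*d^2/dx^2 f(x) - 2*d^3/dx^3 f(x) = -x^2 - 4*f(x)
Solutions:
 f(x) = C1*exp(x*(-(3*sqrt(87) + 28)^(1/3) - 1/(3*sqrt(87) + 28)^(1/3) + 2)/6)*sin(sqrt(3)*x*(-(3*sqrt(87) + 28)^(1/3) + (3*sqrt(87) + 28)^(-1/3))/6) + C2*exp(x*(-(3*sqrt(87) + 28)^(1/3) - 1/(3*sqrt(87) + 28)^(1/3) + 2)/6)*cos(sqrt(3)*x*(-(3*sqrt(87) + 28)^(1/3) + (3*sqrt(87) + 28)^(-1/3))/6) + C3*exp(x*((3*sqrt(87) + 28)^(-1/3) + 1 + (3*sqrt(87) + 28)^(1/3))/3) - x^2/4 - sqrt(3)*x/4 + 1/4
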